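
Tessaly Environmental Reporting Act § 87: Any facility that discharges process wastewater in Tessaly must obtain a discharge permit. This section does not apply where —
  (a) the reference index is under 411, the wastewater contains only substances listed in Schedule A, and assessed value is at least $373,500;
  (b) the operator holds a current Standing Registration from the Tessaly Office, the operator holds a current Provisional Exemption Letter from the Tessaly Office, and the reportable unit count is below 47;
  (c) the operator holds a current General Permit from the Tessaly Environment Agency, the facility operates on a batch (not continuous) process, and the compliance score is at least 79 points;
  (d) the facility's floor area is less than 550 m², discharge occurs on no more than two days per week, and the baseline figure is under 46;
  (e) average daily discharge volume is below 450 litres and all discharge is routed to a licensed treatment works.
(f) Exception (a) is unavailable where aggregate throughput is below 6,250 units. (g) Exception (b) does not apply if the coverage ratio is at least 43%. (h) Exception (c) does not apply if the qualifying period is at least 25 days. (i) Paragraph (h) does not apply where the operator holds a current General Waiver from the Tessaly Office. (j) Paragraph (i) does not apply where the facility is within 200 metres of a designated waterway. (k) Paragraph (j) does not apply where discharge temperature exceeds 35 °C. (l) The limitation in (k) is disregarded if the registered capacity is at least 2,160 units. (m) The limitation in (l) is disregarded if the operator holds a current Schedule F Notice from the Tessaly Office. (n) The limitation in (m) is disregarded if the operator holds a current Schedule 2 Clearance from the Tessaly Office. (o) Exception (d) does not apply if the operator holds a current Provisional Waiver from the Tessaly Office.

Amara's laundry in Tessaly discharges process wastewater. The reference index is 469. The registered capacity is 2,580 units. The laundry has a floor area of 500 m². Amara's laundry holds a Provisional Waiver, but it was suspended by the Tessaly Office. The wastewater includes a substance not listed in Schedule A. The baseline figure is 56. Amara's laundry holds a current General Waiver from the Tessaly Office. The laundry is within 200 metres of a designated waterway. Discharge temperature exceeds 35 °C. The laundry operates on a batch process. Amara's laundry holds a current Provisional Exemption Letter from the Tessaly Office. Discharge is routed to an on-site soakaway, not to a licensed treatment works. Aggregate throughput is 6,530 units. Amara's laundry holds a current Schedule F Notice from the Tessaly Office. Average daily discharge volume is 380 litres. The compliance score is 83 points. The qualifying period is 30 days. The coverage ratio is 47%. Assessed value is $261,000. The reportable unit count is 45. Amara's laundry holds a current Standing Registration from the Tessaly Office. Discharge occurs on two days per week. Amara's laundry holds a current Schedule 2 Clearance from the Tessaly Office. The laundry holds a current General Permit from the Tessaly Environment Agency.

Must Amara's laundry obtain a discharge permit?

Yes — Amara's laundry must obtain a discharge permit.

Exception (a) fails — the reference index is 469, not under 411.
Exception (b)'s conditions are all satisfied: a current Standing Registration is held; a current Provisional Exemption Letter is held; the reportable unit count is 45, below the 47 limit. Turning to paragraph (g): (g) applies — the coverage ratio is 47%, meeting the 43% threshold. So (b) is unavailable.
Exception (c)'s conditions are all satisfied: a current General Permit is held; the facility operates on a batch process; the compliance score is 83 points, meeting the 79 points threshold. But applying paragraphs (h)–(n): (h) is triggered — the qualifying period is 30 days, meeting the 25 days threshold. (i) would limit (h) — a current General Waiver is held — but (j) sets (i) aside: (j) is engaged — the laundry is within 200 m of a designated waterway. (k) would limit (j) — discharge temperature exceeds 35 °C — but (l) sets (k) aside: (l) operates against (k): the registered capacity is 2,580 units, meeting the 2,160 units threshold. (m) would limit (l) — a current Schedule F Notice is held — but (n) sets (m) aside: (n) operates against (m): a current Schedule 2 Clearance is held. (c) is therefore removed.
Exception (d) requires that the baseline figure is under 46; but the baseline figure is 56, not under 46, so (d) is unavailable.
Exception (e) fails — discharge is not routed to a licensed treatment works.
No exception displaces § 87.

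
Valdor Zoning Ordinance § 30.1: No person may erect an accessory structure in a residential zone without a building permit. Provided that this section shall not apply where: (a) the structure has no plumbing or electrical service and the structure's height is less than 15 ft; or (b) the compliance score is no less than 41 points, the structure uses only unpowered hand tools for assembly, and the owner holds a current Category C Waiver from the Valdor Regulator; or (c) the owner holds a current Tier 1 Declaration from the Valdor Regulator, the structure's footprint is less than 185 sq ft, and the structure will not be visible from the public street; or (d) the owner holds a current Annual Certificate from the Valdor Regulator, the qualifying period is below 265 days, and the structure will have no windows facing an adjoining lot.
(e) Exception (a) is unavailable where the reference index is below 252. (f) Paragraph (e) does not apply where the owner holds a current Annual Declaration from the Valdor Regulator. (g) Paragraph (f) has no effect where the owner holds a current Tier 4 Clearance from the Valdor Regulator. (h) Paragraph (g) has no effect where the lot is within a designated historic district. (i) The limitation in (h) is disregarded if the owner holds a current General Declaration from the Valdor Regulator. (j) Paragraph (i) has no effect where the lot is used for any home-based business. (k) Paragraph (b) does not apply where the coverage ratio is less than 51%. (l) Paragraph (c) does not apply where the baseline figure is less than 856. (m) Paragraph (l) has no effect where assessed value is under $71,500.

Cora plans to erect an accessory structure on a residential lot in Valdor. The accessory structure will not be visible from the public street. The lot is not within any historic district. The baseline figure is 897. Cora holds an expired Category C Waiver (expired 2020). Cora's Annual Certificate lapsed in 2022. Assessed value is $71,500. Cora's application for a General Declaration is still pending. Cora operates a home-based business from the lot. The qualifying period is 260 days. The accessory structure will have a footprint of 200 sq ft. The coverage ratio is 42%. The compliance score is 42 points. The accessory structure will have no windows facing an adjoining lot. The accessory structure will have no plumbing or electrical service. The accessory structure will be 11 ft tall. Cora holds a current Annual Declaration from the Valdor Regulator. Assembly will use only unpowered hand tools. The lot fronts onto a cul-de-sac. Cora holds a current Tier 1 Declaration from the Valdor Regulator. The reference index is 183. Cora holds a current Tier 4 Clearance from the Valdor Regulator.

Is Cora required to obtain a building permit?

Exception (a)'s conditions are all satisfied: there is no plumbing or electrical service; the structure's height is 11 ft, less than the 15 ft limit. However, paragraphs (e)–(j) must be considered: (e) is triggered — the reference index is 183, below the 252 limit. (f) would limit (e) — a current Annual Declaration is held — but (g) sets (f) aside: (g) is engaged — a current Tier 4 Clearance is held. (h) does not operate here (the lot is not in a historic district), so (g) stands. Exception (a) does not apply.
Exception (b) fails — the Category C Waiver is not current.
Exception (c) does not apply: the structure's footprint is 200 sq ft, not less than 185 sq ft.
Exception (d) does not apply: no current Annual Certificate is held.
No exception is made out. Cora falls within the general rule.

Yes — Cora must obtain a building permit.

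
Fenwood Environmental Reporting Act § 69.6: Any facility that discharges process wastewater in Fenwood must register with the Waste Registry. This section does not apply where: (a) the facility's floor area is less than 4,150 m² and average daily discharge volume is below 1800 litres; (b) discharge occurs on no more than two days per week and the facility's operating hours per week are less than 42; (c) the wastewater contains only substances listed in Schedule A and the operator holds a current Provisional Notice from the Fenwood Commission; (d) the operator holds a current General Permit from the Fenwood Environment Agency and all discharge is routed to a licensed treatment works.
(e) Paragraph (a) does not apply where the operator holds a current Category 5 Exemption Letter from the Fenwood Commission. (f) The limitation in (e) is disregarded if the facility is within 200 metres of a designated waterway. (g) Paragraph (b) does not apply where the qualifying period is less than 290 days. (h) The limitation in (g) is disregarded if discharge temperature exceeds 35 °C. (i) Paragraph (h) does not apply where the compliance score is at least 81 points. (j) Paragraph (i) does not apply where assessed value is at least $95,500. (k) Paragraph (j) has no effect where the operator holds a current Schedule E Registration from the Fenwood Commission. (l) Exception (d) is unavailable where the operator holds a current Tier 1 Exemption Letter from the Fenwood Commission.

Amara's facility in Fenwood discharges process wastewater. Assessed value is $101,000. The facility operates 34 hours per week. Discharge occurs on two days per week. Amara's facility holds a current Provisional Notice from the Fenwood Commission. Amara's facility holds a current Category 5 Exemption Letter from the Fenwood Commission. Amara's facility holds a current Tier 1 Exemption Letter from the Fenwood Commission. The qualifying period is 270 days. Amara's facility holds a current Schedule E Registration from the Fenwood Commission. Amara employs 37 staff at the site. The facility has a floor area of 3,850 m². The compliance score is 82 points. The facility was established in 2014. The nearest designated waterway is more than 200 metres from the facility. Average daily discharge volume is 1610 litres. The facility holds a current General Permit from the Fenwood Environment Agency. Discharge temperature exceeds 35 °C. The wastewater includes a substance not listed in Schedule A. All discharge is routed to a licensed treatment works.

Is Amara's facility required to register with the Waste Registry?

Yes — Amara's facility must register with the Waste Registry.

Exception (a) is satisfied on its face — the facility's floor area is 3,850 m², less than the 4,150 m² limit; average daily discharge volume is 1610 litres, below the 1800 litres limit. Turning to paragraphs (e)–(f): (e) operates against (a): a current Category 5 Exemption Letter is held. (f) is not triggered (the facility is more than 200 m from any designated waterway), so (e) stands. So (a) is unavailable.
Exception (b) is satisfied on its face — discharge occurs on no more than two days per week; the facility's operating hours per week are 34, less than the 42 limit. But applying paragraphs (g)–(k): (g) operates against (b): the qualifying period is 270 days, less than the 290 days limit. (h) is triggered (discharge temperature exceeds 35 °C), but is displaced by (i): (i) operates against (h): the compliance score is 82 points, meeting the 81 points threshold. (j) would limit (i) — assessed value is $101,000, meeting the $95,500 threshold — but (k) sets (j) aside: (k) operates against (j): a current Schedule E Registration is held. So (b) is unavailable.
Exception (c) requires that the wastewater contains only substances listed in Schedule A; but the wastewater includes a non-Schedule-A substance, so (c) is unavailable.
Exception (d) is satisfied on its face — a current General Permit is held; discharge is routed to a licensed treatment works. However, paragraph (l) must be considered: (l) operates against (d): a current Tier 1 Exemption Letter is held. So (d) is unavailable.
No exception displaces § 69.6.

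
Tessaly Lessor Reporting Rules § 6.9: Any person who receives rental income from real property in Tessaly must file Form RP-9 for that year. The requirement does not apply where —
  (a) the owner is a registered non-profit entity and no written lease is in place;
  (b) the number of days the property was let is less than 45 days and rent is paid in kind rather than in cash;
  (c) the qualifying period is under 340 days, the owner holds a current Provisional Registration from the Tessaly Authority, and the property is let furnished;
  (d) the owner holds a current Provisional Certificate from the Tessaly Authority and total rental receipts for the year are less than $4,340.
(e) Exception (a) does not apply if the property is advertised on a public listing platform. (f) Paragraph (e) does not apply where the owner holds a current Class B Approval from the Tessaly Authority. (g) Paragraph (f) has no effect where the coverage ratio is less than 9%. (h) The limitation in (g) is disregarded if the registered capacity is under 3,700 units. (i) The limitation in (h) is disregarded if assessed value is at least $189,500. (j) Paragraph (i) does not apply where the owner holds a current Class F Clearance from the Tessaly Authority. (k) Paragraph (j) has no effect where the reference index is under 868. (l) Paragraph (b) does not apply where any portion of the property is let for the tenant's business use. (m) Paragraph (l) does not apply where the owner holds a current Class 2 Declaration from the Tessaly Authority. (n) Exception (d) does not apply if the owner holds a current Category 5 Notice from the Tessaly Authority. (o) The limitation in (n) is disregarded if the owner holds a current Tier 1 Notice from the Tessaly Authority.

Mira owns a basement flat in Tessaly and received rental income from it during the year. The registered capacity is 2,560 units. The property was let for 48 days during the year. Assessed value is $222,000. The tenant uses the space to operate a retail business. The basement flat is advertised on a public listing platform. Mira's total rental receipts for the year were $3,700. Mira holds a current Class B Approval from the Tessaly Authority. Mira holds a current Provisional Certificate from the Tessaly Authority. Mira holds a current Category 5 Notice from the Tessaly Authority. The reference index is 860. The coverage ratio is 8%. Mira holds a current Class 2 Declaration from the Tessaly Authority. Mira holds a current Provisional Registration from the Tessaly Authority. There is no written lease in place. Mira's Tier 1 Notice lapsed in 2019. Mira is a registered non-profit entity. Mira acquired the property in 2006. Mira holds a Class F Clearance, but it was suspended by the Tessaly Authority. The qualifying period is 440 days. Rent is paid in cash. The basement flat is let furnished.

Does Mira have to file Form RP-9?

Exception (a)'s conditions are all satisfied: Mira is a registered non-profit; there is no written lease. But: (e) operates against (a): the property is publicly advertised. (f) applies (a current Class B Approval is held), but is set aside by (g): (g) operates against (f): the coverage ratio is 8%, less than the 9% limit. (h) would limit (g) — the registered capacity is 2,560 units, under the 3,700 units limit — but (i) sets (h) aside: (i) operates against (h): assessed value is $222,000, meeting the $189,500 threshold. (j), which would lift (i), is inapplicable — the Class F Clearance is not current. (a) is therefore removed.
Exception (b) fails — the number of days the property was let is 48 days, not less than 45 days.
Exception (c) fails — the qualifying period is 440 days, not under 340 days.
Exception (d): a current Provisional Certificate is held; total rental receipts for the year are $3,700, less than the $4,340 limit — every condition holds. But applying paragraphs (n)–(o): (n) operates against (d): a current Category 5 Notice is held. (o), which would lift (n), is inapplicable — the Tier 1 Notice is not current. Exception (d) does not apply.
No exception displaces § 6.9.

Yes — Mira must file Form RP-9.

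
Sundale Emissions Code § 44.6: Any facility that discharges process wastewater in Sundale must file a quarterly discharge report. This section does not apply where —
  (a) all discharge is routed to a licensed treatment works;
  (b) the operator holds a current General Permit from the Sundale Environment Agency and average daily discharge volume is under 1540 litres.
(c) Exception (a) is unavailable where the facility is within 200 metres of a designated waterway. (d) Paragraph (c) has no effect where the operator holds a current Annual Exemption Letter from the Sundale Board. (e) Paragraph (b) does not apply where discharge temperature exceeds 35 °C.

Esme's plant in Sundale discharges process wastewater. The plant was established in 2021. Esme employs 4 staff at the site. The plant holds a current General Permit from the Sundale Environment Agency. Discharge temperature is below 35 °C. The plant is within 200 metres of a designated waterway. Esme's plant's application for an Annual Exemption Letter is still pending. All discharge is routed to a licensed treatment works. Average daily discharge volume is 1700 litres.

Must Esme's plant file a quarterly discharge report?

Yes — Esme's plant must file a quarterly discharge report.

All of (a)'s requirements are met (discharge is routed to a licensed treatment works). But: (c) applies — the plant is within 200 m of a designated waterway. (d) is not engaged (the Annual Exemption Letter is not current), so (c) stands. Exception (a) does not apply.
Exception (b) requires that average daily discharge volume is under 1540 litres; but average daily discharge volume is 1700 litres, not under 1540 litres, so (b) is unavailable.
No exception applies. The general rule governs.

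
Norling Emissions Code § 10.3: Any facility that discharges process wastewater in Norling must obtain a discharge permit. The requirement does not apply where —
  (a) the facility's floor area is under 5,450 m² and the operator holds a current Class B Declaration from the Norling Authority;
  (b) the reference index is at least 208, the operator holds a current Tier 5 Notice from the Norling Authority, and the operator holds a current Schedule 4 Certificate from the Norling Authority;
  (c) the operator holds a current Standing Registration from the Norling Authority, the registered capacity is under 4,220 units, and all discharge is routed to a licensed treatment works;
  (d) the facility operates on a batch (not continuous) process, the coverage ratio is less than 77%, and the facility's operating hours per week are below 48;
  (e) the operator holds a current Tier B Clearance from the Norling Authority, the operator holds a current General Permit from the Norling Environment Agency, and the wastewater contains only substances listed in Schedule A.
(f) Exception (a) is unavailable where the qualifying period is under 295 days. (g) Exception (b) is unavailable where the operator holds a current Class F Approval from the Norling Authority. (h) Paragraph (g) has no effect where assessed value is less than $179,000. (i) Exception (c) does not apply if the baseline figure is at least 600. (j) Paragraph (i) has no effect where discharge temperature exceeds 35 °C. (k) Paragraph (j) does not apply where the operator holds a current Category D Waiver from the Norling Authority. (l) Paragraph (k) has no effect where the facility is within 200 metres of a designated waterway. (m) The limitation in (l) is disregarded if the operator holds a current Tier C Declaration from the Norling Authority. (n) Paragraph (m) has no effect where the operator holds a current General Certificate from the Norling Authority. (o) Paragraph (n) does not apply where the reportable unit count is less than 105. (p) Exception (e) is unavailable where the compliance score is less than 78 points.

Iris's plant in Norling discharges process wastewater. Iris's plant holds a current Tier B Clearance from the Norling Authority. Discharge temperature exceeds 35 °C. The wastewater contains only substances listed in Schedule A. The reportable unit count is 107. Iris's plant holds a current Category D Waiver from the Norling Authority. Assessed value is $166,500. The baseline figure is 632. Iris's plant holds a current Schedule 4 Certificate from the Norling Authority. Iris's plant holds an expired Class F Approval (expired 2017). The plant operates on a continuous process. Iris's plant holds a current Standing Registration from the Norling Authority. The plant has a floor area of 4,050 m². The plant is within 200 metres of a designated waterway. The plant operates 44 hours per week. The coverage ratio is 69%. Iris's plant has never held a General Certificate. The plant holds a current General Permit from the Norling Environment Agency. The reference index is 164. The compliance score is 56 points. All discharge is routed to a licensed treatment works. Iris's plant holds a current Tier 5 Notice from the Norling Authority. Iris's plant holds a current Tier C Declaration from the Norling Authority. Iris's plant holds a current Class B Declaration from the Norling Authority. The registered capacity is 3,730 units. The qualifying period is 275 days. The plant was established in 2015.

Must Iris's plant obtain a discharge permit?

Exception (a)'s conditions are all satisfied: the facility's floor area is 4,050 m², under the 5,450 m² limit; a current Class B Declaration is held. But: (f) operates — the qualifying period is 275 days, under the 295 days limit. So (a) is unavailable.
Exception (b) requires that the reference index is at least 208; but the reference index is 164, short of 208, so (b) is unavailable.
All of (c)'s requirements are met (a current Standing Registration is held; the registered capacity is 3,730 units, under the 4,220 units limit; discharge is routed to a licensed treatment works). However, paragraphs (i)–(o) must be considered: (i) operates against (c): the baseline figure is 632, meeting the 600 threshold. (j) applies (discharge temperature exceeds 35 °C), but is displaced by (k): (k) is engaged — a current Category D Waiver is held. (l) would limit (k) — the plant is within 200 m of a designated waterway — but (m) sets (l) aside: (m) operates against (l): a current Tier C Declaration is held. (n), which would lift (m), is not triggered — there is no General Certificate in force. (c) is therefore removed.
Exception (d) does not apply: the facility operates on a continuous process.
Exception (e): a current Tier B Clearance is held; a current General Permit is held; the wastewater is Schedule-A-only — every condition holds. Turning to paragraph (p): (p) operates against (e): the compliance score is 56 points, less than the 78 points limit. Exception (e) does not apply.
None of the exceptions is available; § 10.3 applies in full.

Yes — Iris's plant must obtain a discharge permit.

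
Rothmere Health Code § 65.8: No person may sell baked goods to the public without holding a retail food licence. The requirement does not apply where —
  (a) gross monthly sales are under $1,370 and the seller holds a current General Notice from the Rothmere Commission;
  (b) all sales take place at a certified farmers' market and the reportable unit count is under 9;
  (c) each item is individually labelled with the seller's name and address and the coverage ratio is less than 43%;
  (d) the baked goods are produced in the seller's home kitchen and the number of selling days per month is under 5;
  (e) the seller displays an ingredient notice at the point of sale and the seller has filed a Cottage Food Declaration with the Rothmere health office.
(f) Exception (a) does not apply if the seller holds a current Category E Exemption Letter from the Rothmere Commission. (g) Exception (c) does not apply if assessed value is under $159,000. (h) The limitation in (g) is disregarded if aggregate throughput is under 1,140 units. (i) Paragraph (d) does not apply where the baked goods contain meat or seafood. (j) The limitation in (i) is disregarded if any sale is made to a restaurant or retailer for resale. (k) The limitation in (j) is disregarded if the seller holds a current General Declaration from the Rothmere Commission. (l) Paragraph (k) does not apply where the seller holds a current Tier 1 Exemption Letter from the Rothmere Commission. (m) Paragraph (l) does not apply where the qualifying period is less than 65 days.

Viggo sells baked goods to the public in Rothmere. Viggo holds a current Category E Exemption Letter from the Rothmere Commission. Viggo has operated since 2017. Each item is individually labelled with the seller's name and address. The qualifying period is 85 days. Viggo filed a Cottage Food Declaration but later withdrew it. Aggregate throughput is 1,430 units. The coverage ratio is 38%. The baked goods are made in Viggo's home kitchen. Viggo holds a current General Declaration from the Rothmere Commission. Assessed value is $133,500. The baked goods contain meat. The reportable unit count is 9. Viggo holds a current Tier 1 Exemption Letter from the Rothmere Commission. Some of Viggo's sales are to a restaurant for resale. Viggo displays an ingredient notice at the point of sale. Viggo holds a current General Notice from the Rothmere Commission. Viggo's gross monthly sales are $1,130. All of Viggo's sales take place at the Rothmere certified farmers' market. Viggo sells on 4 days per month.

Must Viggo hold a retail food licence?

All of (a)'s requirements are met (gross monthly sales are $1,130, under the $1,370 limit; a current General Notice is held). But applying paragraph (f): (f) is engaged — a current Category E Exemption Letter is held. (a) is therefore removed.
Exception (b) requires that the reportable unit count is under 9; but the reportable unit count is 9, not under 9, so (b) is unavailable.
Exception (c)'s conditions are all satisfied: items are individually labelled; the coverage ratio is 38%, less than the 43% limit. However, paragraphs (g)–(h) must be considered: (g) is triggered — assessed value is $133,500, under the $159,000 limit. (h) is inapplicable (aggregate throughput is 1,430 units, not under 1,140 units), so (g) stands. (c) is therefore removed.
Exception (d) is satisfied on its face — the baked goods are home-kitchen produced; the number of selling days per month is 4, under the 5 limit. Under paragraphs (i)–(m): (i) applies (the baked goods contain meat), but yields to (j): (j) is triggered — some sales are to a restaurant for resale. (k) is triggered (a current General Declaration is held), but is displaced by (l): (l) applies — a current Tier 1 Exemption Letter is held. (m) is inapplicable (the qualifying period is 85 days, not less than 65 days), so (l) stands. Exception (d) stands.
Exception (e) requires that the seller has filed a Cottage Food Declaration with the Rothmere health office; but the Cottage Food Declaration was withdrawn, so (e) is unavailable.

No — exception (d) applies; Viggo is not required to hold a retail food licence.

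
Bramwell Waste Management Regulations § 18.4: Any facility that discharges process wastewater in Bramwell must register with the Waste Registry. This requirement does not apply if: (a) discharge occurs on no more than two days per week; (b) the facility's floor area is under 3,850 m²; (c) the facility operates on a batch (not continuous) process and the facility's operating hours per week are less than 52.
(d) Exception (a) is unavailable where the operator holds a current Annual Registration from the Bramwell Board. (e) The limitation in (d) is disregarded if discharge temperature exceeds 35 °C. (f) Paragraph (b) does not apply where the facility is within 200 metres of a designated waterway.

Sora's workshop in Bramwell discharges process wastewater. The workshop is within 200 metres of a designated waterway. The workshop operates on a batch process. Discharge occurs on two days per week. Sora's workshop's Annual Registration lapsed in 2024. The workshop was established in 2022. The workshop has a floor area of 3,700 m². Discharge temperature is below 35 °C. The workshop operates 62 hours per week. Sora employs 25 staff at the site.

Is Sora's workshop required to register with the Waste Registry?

No — exception (a) applies; Sora's workshop is not required to register with the Waste Registry.

Exception (a): discharge occurs on no more than two days per week — every condition holds. Considering the limiting provisions: (d) is inapplicable — there is no Annual Registration in force. (a) remains available.
Exception (b): the facility's floor area is 3,700 m², under the 3,850 m² limit — every condition holds. However, paragraph (f) must be considered: (f) operates against (b): the workshop is within 200 m of a designated waterway. (b) is therefore removed.
Exception (c) fails — the facility's operating hours per week are 62, not less than 52.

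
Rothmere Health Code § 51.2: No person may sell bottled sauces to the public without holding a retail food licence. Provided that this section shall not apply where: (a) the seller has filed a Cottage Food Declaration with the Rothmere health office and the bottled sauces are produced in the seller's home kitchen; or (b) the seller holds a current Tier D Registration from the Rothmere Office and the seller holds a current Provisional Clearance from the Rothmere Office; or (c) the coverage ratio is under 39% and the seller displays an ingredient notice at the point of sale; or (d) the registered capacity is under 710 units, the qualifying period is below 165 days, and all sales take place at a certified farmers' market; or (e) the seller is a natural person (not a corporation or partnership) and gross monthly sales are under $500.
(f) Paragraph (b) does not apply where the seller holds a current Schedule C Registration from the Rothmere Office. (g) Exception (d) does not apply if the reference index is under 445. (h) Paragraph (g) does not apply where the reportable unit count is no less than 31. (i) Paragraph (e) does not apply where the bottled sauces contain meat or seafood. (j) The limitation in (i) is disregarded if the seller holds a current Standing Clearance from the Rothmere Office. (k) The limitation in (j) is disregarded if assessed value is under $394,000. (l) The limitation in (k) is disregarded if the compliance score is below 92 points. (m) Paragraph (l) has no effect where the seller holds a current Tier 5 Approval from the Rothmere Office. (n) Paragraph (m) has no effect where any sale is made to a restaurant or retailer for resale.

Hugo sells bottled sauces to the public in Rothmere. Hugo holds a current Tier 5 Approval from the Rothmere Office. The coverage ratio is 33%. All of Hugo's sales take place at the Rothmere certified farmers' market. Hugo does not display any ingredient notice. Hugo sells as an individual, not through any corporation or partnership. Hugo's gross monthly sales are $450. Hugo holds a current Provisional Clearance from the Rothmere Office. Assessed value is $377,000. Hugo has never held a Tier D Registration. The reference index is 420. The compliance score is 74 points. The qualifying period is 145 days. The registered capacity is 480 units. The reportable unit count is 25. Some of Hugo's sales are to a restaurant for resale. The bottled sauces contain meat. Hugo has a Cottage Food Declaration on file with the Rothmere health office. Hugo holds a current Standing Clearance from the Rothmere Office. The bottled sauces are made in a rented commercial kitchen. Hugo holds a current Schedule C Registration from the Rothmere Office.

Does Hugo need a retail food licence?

Exception (a) requires that the bottled sauces are produced in the seller's home kitchen; but the bottled sauces are made in a commercial kitchen, not a home kitchen, so (a) is unavailable.
Exception (b) requires that the seller holds a current Tier D Registration from the Rothmere Office; but there is no Tier D Registration in force, so (b) is unavailable.
Exception (c) requires that the seller displays an ingredient notice at the point of sale; but no ingredient notice is displayed, so (c) is unavailable.
Exception (d)'s conditions are all satisfied: the registered capacity is 480 units, under the 710 units limit; the qualifying period is 145 days, below the 165 days limit; all sales are at a certified farmers' market. But applying paragraphs (g)–(h): (g) operates against (d): the reference index is 420, under the 445 limit. (h), which would lift (g), is inapplicable — the reportable unit count is 25, short of 31. (d) is therefore removed.
Exception (e)'s conditions are all satisfied: the seller is a natural person; gross monthly sales are $450, under the $500 limit. Considering the limiting provisions: (i) is triggered (the bottled sauces contain meat), but is itself disapplied by (j): (j) operates against (i): a current Standing Clearance is held. (k) would limit (j) — assessed value is $377,000, under the $394,000 limit — but (l) sets (k) aside: (l) operates against (k): the compliance score is 74 points, below the 92 points limit. (m) would limit (l) — a current Tier 5 Approval is held — but (n) sets (m) aside: (n) is triggered — some sales are to a restaurant for resale. So (e) applies.

No — exception (e) applies; Hugo is not required to hold a retail food licence.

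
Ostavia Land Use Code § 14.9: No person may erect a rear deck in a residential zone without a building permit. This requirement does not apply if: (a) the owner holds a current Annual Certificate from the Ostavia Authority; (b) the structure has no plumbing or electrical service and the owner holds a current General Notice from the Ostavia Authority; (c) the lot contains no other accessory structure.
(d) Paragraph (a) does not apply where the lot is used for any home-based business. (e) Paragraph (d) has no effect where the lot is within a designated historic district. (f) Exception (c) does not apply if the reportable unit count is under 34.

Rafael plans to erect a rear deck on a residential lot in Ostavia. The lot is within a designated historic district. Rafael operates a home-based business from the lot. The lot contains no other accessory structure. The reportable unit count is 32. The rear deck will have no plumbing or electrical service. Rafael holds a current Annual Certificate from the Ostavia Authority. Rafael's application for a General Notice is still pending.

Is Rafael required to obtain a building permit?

No — exception (a) applies; Rafael does not need a building permit.

All of (a)'s requirements are met (a current Annual Certificate is held). Applying paragraphs (d)–(e): (d) would limit (a) — a home-based business operates on the lot — but (e) sets (d) aside: (e) operates against (d): the lot is in a historic district. So (a) applies.
Exception (b) fails — there is no General Notice in force.
Exception (c) is satisfied on its face — the lot has no other accessory structure. Turning to paragraph (f): (f) operates against (c): the reportable unit count is 32, under the 34 limit. (c) is therefore removed.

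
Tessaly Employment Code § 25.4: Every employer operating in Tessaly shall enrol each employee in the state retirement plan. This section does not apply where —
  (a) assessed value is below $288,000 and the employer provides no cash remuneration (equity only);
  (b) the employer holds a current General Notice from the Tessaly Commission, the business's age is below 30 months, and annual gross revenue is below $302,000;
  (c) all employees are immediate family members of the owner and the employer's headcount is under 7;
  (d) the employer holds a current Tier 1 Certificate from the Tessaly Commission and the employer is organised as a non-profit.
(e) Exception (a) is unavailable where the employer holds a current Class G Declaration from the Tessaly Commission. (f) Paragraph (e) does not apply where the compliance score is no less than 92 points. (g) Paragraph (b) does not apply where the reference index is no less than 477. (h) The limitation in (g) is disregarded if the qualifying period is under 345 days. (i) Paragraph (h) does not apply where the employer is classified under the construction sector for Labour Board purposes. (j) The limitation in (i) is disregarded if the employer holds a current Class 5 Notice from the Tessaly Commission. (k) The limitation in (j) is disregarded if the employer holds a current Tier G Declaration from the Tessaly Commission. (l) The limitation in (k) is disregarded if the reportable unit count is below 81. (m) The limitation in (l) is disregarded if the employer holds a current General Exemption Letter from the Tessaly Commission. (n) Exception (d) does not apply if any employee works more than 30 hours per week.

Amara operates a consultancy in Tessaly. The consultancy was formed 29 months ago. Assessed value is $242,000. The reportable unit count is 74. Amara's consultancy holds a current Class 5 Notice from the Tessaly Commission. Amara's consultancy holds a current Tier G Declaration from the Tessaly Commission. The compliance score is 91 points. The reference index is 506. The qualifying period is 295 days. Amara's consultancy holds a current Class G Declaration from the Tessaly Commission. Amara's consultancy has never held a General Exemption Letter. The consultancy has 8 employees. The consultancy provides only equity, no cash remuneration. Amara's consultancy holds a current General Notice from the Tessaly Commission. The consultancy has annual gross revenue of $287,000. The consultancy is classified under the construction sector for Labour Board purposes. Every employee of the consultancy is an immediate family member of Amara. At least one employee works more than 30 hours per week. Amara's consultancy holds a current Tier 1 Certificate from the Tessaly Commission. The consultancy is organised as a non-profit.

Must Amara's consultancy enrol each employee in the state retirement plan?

Exception (a)'s conditions are all satisfied: assessed value is $242,000, below the $288,000 limit; remuneration is equity-only. But applying paragraphs (e)–(f): (e) is engaged — a current Class G Declaration is held. (f), which would lift (e), is inapplicable — the compliance score is 91 points, short of 92 points. So (a) is unavailable.
All of (b)'s requirements are met (a current General Notice is held; the business's age is 29 months, below the 30 months limit; annual gross revenue is $287,000, below the $302,000 limit). As to paragraphs (g)–(m): (g) would limit (b) — the reference index is 506, meeting the 477 threshold — but (h) sets (g) aside: (h) operates against (g): the qualifying period is 295 days, under the 345 days limit. (i) would limit (h) — the consultancy is classified under the construction sector — but (j) sets (i) aside: (j) is triggered — a current Class 5 Notice is held. (k) is triggered (a current Tier G Declaration is held), but is overridden by (l): (l) is triggered — the reportable unit count is 74, below the 81 limit. (m) is not engaged (no current General Exemption Letter is held), so (l) stands. So (b) applies.
Exception (c) fails — the employer's headcount is 8, not under 7.
Exception (d)'s conditions are all satisfied: a current Tier 1 Certificate is held; the employer is a non-profit. But: (n) is engaged — at least one employee exceeds 30 hours/week. (d) is therefore removed.

No — exception (b) applies; Amara's consultancy is not required to enrol each employee in the state retirement plan.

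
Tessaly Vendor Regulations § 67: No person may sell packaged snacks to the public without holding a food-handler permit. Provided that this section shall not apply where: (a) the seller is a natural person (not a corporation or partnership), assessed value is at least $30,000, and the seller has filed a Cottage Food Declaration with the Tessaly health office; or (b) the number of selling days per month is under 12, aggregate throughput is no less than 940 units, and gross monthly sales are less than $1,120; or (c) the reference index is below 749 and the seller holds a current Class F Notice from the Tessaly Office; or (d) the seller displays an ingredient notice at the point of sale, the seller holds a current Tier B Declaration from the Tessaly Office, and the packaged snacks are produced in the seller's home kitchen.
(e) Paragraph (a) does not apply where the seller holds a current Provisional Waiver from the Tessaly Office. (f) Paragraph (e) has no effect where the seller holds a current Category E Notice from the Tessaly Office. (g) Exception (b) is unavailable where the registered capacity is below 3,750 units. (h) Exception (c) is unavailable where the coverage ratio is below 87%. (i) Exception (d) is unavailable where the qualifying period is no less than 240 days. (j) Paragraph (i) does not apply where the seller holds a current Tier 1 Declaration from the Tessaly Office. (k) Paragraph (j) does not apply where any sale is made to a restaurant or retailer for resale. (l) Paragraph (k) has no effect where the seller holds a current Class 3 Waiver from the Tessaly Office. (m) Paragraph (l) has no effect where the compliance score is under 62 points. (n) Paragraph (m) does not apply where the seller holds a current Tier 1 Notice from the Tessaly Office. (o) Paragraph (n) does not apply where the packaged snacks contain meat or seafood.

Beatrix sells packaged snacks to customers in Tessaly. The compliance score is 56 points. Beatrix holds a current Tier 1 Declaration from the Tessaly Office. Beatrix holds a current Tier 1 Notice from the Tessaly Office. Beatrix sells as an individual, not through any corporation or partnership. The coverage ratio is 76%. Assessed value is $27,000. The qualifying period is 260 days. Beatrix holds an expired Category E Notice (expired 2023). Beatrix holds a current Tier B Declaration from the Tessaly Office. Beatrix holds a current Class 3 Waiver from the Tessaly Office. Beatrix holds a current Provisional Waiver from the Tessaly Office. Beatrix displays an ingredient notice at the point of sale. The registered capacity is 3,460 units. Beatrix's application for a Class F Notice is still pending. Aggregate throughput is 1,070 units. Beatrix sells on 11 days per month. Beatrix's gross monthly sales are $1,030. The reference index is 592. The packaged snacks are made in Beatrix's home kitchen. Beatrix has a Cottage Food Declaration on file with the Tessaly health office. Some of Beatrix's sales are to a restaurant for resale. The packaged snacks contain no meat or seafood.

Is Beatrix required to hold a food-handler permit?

Exception (a) does not apply: assessed value is $27,000, short of $30,000.
Exception (b) is satisfied on its face — the number of selling days per month is 11, under the 12 limit; aggregate throughput is 1,070 units, meeting the 940 units threshold; gross monthly sales are $1,030, less than the $1,120 limit. But: (g) operates — the registered capacity is 3,460 units, below the 3,750 units limit. So (b) is unavailable.
Exception (c) does not apply: no current Class F Notice is held.
Exception (d) is satisfied on its face — an ingredient notice is displayed; a current Tier B Declaration is held; the packaged snacks are home-kitchen produced. As to paragraphs (i)–(o): (i) would limit (d) — the qualifying period is 260 days, meeting the 240 days threshold — but (j) sets (i) aside: (j) is engaged — a current Tier 1 Declaration is held. (k) would limit (j) — some sales are to a restaurant for resale — but (l) sets (k) aside: (l) operates against (k): a current Class 3 Waiver is held. (m) would limit (l) — the compliance score is 56 points, under the 62 points limit — but (n) sets (m) aside: (n) operates against (m): a current Tier 1 Notice is held. (o) does not operate here (the packaged snacks contain no meat or seafood), so (n) stands. Exception (d) stands.

No — exception (d) applies; Beatrix is not required to hold a food-handler permit.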